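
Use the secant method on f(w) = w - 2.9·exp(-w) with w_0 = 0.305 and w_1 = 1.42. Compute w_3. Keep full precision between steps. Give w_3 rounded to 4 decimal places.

1.0257

f(w_0) = -1.832658, f(w_1) = 0.719029
w_2 = 1.420000 - (0.719029)·(1.420000 - 0.305000)/(0.719029 - (-1.832658)) = 1.105809; f(w_2) = 0.146074
w_3 = 1.105809 - (0.146074)·(1.105809 - 1.420000)/(0.146074 - (0.719029)) = 1.025706; f(w_3) = -0.014069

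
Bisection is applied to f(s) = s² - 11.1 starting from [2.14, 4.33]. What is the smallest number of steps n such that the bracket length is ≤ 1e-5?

Initial width b − a = 4.33 − 2.14 = 2.190000.
After n steps the width is (b−a)/2^n; need (b−a)/2^n ≤ 1e-5.
So n ≥ log₂(2.190000/1e-5) = log₂(219000.0000) ≈ 17.7406.
Hence n = 18.

18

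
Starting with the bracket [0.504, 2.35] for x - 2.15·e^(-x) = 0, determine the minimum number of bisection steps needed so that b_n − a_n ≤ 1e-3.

Initial width b − a = 2.35 − 0.504 = 1.846000.
After n steps the width is (b−a)/2^n; need (b−a)/2^n ≤ 1e-3.
So n ≥ log₂(1.846000/1e-3) = log₂(1846.0000) ≈ 10.8502.
Hence n = 11.

11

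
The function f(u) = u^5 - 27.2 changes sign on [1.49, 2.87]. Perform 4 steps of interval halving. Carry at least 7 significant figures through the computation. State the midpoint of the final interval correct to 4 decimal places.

1.9644

f(1.490000) = -19.856022, f(2.870000) = 167.519517 (opposite signs)
step 1: m = 2.180000, f(m) = 22.035967 > 0 → root in [1.490000, 2.180000]
step 2: m = 1.835000, f(m) = -6.394395 < 0 → root in [1.835000, 2.180000]
step 3: m = 2.007500, f(m) = 5.404517 > 0 → root in [1.835000, 2.007500]
step 4: m = 1.921250, f(m) = -1.023028 < 0 → root in [1.921250, 2.007500]
Midpoint of [1.921250, 2.007500] = 1.964375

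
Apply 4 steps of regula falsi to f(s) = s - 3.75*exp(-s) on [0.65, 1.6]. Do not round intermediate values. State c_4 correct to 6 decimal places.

False-position update: c = (a·f(b) − b·f(a))/(f(b) − f(a)); replace the endpoint whose sign matches f(c).
f(0.650000) = -1.307672, f(1.600000) = 0.842888
step 1: c = 1.227658, f(c) = 0.128991 > 0 → new bracket [0.650000, 1.227658]
step 2: c = 1.175793, f(c) = 0.018640 > 0 → new bracket [0.650000, 1.175793]
step 3: c = 1.168404, f(c) = 0.002668 > 0 → new bracket [0.650000, 1.168404]
step 4: c = 1.167348, f(c) = 0.000381 > 0 → new bracket [0.650000, 1.167348]

1.167348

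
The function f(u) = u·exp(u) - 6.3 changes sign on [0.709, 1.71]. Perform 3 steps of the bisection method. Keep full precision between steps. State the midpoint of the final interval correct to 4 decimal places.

f(0.709000) = -4.859342, f(1.710000) = 3.154524 (opposite signs)
step 1: m = 1.209500, f(m) = -2.245988 < 0 → root in [1.209500, 1.710000]
step 2: m = 1.459750, f(m) = -0.015947 < 0 → root in [1.459750, 1.710000]
step 3: m = 1.584875, f(m) = 1.432100 > 0 → root in [1.459750, 1.584875]
Midpoint of [1.459750, 1.584875] = 1.522312

1.5223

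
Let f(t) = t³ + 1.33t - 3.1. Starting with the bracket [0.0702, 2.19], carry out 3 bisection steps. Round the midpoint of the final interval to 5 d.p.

f(0.070200) = -3.006288, f(2.190000) = 10.316159 (opposite signs)
step 1: m = 1.130100, f(m) = -0.153687 < 0 → root in [1.130100, 2.190000]
step 2: m = 1.660050, f(m) = 3.682576 > 0 → root in [1.130100, 1.660050]
step 3: m = 1.395075, f(m) = 1.470593 > 0 → root in [1.130100, 1.395075]
Midpoint of [1.130100, 1.395075] = 1.262587

1.26259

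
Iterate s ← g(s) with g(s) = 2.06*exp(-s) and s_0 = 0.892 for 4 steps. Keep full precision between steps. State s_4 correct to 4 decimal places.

0.8807

s_1 = g(0.892000) = 0.844261
s_2 = g(0.844261) = 0.885543
s_3 = g(0.885543) = 0.849730
s_4 = g(0.849730) = 0.880713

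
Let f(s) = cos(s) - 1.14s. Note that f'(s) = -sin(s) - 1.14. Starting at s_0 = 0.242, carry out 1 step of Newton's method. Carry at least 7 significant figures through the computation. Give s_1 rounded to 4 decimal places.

0.7457

s_0 = 0.242000: f = 0.694981, f' = -1.379645 → s_1 = 0.242000 - (0.694981)/(-1.379645) = 0.745739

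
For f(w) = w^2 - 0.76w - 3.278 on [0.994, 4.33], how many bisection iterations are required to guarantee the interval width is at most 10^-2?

9

Initial width b − a = 4.33 − 0.994 = 3.336000.
After n steps the width is (b−a)/2^n; need (b−a)/2^n ≤ 10^-2.
So n ≥ log₂(3.336000/10^-2) = log₂(333.6000) ≈ 8.3820.
Hence n = 9.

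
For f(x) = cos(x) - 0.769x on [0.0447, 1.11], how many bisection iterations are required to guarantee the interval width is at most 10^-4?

Initial width b − a = 1.11 − 0.0447 = 1.065300.
After n steps the width is (b−a)/2^n; need (b−a)/2^n ≤ 10^-4.
So n ≥ log₂(1.065300/10^-4) = log₂(10653.0000) ≈ 13.3790.
Hence n = 14.

14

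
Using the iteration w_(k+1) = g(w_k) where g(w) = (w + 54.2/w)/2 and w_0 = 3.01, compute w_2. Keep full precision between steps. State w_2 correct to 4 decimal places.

7.8331

w_1 = g(3.010000) = 10.508322
w_2 = g(10.508322) = 7.833069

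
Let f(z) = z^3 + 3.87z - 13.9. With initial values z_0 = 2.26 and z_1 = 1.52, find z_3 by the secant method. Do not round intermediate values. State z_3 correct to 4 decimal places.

f(z_0) = 6.389376, f(z_1) = -4.505792
z_2 = 1.520000 - (-4.505792)·(1.520000 - 2.260000)/(-4.505792 - (6.389376)) = 1.826033; f(z_2) = -0.744528
z_3 = 1.826033 - (-0.744528)·(1.826033 - 1.520000)/(-0.744528 - (-4.505792)) = 1.886612; f(z_3) = 0.116210

1.8866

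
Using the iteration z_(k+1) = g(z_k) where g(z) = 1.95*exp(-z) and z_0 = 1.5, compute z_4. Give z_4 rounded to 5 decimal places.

z_1 = g(1.500000) = 0.435104
z_2 = g(0.435104) = 1.262035
z_3 = g(1.262035) = 0.552001
z_4 = g(0.552001) = 1.122803

1.12280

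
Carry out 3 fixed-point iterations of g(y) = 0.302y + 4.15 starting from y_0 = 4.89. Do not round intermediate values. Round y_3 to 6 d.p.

5.916485

y_1 = g(4.890000) = 5.626780
y_2 = g(5.626780) = 5.849288
y_3 = g(5.849288) = 5.916485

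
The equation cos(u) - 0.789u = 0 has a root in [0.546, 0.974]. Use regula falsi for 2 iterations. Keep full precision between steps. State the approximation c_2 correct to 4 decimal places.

f(0.546000) = 0.423814, f(0.974000) = -0.206491
step 1: c = 0.833785, f(c) = 0.014221 > 0 → new bracket [0.833785, 0.974000]
step 2: c = 0.842820, f(c) = 0.000376 > 0 → new bracket [0.842820, 0.974000]

0.8428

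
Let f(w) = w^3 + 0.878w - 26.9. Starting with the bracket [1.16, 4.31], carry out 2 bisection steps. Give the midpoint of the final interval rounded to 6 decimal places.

f(1.160000) = -24.320624, f(4.310000) = 56.947171 (opposite signs)
step 1: m = 2.735000, f(m) = -4.040255 < 0 → root in [2.735000, 4.310000]
step 2: m = 3.522500, f(m) = 19.899957 > 0 → root in [2.735000, 3.522500]
Midpoint of [2.735000, 3.522500] = 3.128750

3.128750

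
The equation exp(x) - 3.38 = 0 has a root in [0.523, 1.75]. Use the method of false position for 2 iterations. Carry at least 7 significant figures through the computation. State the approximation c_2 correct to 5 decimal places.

1.17207

f(0.523000) = -1.692919, f(1.750000) = 2.374603
step 1: c = 1.033682, f(c) = -0.568601 < 0 → new bracket [1.033682, 1.750000]
step 2: c = 1.172069, f(c) = -0.151336 < 0 → new bracket [1.172069, 1.750000]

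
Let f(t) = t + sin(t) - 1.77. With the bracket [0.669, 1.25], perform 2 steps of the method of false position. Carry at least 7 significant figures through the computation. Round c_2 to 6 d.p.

f(0.669000) = -0.480798, f(1.250000) = 0.428985
step 1: c = 0.976044, f(c) = 0.034332 > 0 → new bracket [0.669000, 0.976044]
step 2: c = 0.955581, f(c) = 0.002230 > 0 → new bracket [0.669000, 0.955581]

0.955581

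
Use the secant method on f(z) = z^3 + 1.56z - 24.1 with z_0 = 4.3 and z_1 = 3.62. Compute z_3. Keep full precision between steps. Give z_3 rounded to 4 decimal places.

2.7863

Secant update: z_(k+1) = z_k − f(z_k)·(z_k − z_(k-1))/(f(z_k) − f(z_(k-1))).
f(z_0) = 62.115000, f(z_1) = 28.985128
z_2 = 3.620000 - (28.985128)·(3.620000 - 4.300000)/(28.985128 - (62.115000)) = 3.025072; f(z_2) = 8.301731
z_3 = 3.025072 - (8.301731)·(3.025072 - 3.620000)/(8.301731 - (28.985128)) = 2.786285; f(z_3) = 1.877600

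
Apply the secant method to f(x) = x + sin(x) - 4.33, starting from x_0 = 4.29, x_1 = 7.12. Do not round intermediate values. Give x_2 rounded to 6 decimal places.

f(x_0) = -0.952112, f(x_1) = 3.532513
x_2 = 7.120000 - (3.532513)·(7.120000 - 4.290000)/(3.532513 - (-0.952112)) = 4.890826; f(x_2) = -0.423297

4.890826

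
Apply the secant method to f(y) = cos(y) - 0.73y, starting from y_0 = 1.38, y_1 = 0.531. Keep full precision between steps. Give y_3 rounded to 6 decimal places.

0.879617

f(y_0) = -0.817759, f(y_1) = 0.474671
y_2 = 0.531000 - (0.474671)·(0.531000 - 1.380000)/(0.474671 - (-0.817759)) = 0.842812; f(y_2) = 0.050113
y_3 = 0.842812 - (0.050113)·(0.842812 - 0.531000)/(0.050113 - (0.474671)) = 0.879617; f(y_3) = -0.004675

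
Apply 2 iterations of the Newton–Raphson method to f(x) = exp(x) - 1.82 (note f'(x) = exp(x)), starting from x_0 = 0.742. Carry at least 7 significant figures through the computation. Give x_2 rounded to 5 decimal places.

0.59888

Newton update: x ← x − f(x)/f'(x).
x_0 = 0.742000: f = 0.280132, f' = 2.100132 → x_1 = 0.742000 - (0.280132)/(2.100132) = 0.608612
x_1 = 0.608612: f = 0.017879, f' = 1.837879 → x_2 = 0.608612 - (0.017879)/(1.837879) = 0.598884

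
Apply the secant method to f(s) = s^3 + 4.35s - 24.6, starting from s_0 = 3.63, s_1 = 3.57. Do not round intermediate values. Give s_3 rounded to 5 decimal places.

f(s_0) = 39.022647, f(s_1) = 36.428793
s_2 = 3.570000 - (36.428793)·(3.570000 - 3.630000)/(36.428793 - (39.022647)) = 2.727344; f(s_2) = 7.551027
s_3 = 2.727344 - (7.551027)·(2.727344 - 3.570000)/(7.551027 - (36.428793)) = 2.507004; f(s_3) = 2.062157

2.50700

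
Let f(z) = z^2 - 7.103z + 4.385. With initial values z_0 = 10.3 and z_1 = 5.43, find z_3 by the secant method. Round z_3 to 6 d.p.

f(z_0) = 37.314100, f(z_1) = -4.699390
z_2 = 5.430000 - (-4.699390)·(5.430000 - 10.300000)/(-4.699390 - (37.314100)) = 5.974730; f(z_2) = -2.356106
z_3 = 5.974730 - (-2.356106)·(5.974730 - 5.430000)/(-2.356106 - (-4.699390)) = 6.522442; f(z_3) = 0.598343

6.522442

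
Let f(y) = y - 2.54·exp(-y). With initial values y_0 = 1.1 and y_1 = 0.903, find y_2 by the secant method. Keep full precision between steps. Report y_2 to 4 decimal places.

f(y_0) = 0.254507, f(y_1) = -0.126594
y_2 = 0.903000 - (-0.126594)·(0.903000 - 1.100000)/(-0.126594 - (0.254507)) = 0.968439; f(y_2) = 0.004064

0.9684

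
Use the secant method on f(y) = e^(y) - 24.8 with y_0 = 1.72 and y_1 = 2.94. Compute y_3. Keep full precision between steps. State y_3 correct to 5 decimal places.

f(y_0) = -19.215472, f(y_1) = -5.884154
y_2 = 2.940000 - (-5.884154)·(2.940000 - 1.720000)/(-5.884154 - (-19.215472)) = 3.478481; f(y_2) = 7.610468
y_3 = 3.478481 - (7.610468)·(3.478481 - 2.940000)/(7.610468 - (-5.884154)) = 3.174798; f(y_3) = -0.878017

3.17480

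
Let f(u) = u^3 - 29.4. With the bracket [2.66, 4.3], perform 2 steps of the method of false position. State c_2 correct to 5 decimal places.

3.04215

f(2.660000) = -10.578904, f(4.300000) = 50.107000
step 1: c = 2.945889, f(c) = -3.834816 < 0 → new bracket [2.945889, 4.300000]
step 2: c = 3.042155, f(c) = -1.245757 < 0 → new bracket [3.042155, 4.300000]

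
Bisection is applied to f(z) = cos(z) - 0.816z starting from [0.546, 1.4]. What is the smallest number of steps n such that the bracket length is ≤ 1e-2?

7

Initial width b − a = 1.4 − 0.546 = 0.854000.
After n steps the width is (b−a)/2^n; need (b−a)/2^n ≤ 1e-2.
So n ≥ log₂(0.854000/1e-2) = log₂(85.4000) ≈ 6.4162.
Hence n = 7.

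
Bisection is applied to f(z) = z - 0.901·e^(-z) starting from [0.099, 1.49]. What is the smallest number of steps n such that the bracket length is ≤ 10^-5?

18

Initial width b − a = 1.49 − 0.099 = 1.391000.
After n steps the width is (b−a)/2^n; need (b−a)/2^n ≤ 10^-5.
So n ≥ log₂(1.391000/10^-5) = log₂(139100.0000) ≈ 17.0858.
Hence n = 18.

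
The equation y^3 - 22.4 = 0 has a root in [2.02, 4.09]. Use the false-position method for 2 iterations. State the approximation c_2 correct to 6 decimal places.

False-position update: c = (a·f(b) − b·f(a))/(f(b) − f(a)); replace the endpoint whose sign matches f(c).
f(2.020000) = -14.157592, f(4.090000) = 46.017929
step 1: c = 2.507012, f(c) = -6.643151 < 0 → new bracket [2.507012, 4.090000]
step 2: c = 2.706705, f(c) = -2.570001 < 0 → new bracket [2.706705, 4.090000]

2.706705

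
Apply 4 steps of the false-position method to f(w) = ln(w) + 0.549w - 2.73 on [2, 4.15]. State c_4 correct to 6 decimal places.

2.982356

f(2.000000) = -0.938853, f(4.150000) = 0.971458
step 1: c = 3.056652, f(c) = 0.065422 > 0 → new bracket [2.000000, 3.056652]
step 2: c = 2.987818, f(c) = 0.004855 > 0 → new bracket [2.000000, 2.987818]
step 3: c = 2.982736, f(c) = 0.000363 > 0 → new bracket [2.000000, 2.982736]
step 4: c = 2.982356, f(c) = 0.000027 > 0 → new bracket [2.000000, 2.982356]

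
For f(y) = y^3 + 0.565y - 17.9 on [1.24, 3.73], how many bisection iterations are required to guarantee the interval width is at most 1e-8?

28

Initial width b − a = 3.73 − 1.24 = 2.490000.
After n steps the width is (b−a)/2^n; need (b−a)/2^n ≤ 1e-8.
So n ≥ log₂(2.490000/1e-8) = log₂(249000000.0000) ≈ 27.8916.
Hence n = 28.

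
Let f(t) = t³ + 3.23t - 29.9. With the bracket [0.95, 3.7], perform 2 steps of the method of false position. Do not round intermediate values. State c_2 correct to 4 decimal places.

False-position update: c = (a·f(b) − b·f(a))/(f(b) − f(a)); replace the endpoint whose sign matches f(c).
f(0.950000) = -25.974125, f(3.700000) = 32.704000
step 1: c = 2.167299, f(c) = -12.719414 < 0 → new bracket [2.167299, 3.700000]
step 2: c = 2.596484, f(c) = -4.008553 < 0 → new bracket [2.596484, 3.700000]

2.5965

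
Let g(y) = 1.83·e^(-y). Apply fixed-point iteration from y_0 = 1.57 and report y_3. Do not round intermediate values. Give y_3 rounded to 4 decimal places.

0.5240

y_1 = g(1.570000) = 0.380723
y_2 = g(0.380723) = 1.250562
y_3 = g(1.250562) = 0.524009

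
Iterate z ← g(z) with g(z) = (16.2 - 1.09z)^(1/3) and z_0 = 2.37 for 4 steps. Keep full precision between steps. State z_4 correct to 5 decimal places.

2.38687

z_1 = g(2.370000) = 2.387943
z_2 = g(2.387943) = 2.386799
z_3 = g(2.386799) = 2.386872
z_4 = g(2.386872) = 2.386867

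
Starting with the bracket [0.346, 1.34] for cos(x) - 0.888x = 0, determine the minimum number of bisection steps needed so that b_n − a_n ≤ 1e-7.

24

Initial width b − a = 1.34 − 0.346 = 0.994000.
After n steps the width is (b−a)/2^n; need (b−a)/2^n ≤ 1e-7.
So n ≥ log₂(0.994000/1e-7) = log₂(9940000.0000) ≈ 23.2448.
Hence n = 24.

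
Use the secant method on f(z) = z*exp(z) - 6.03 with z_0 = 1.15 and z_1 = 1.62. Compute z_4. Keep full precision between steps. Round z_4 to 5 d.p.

Secant update: z_(k+1) = z_k − f(z_k)·(z_k − z_(k-1))/(f(z_k) − f(z_(k-1))).
f(z_0) = -2.398078, f(z_1) = 2.156006
z_2 = 1.620000 - (2.156006)·(1.620000 - 1.150000)/(2.156006 - (-2.398078)) = 1.397491; f(z_2) = -0.377092
z_3 = 1.397491 - (-0.377092)·(1.397491 - 1.620000)/(-0.377092 - (2.156006)) = 1.430615; f(z_3) = -0.048209
z_4 = 1.430615 - (-0.048209)·(1.430615 - 1.397491)/(-0.048209 - (-0.377092)) = 1.435471; f(z_4) = 0.001307

1.43547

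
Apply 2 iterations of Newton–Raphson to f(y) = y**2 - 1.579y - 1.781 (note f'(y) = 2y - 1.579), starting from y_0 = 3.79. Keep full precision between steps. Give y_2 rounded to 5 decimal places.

y_0 = 3.790000: f = 6.598690, f' = 6.001000 → y_1 = 3.790000 - (6.598690)/(6.001000) = 2.690402
y_1 = 2.690402: f = 1.209117, f' = 3.801803 → y_2 = 2.690402 - (1.209117)/(3.801803) = 2.372364

2.37236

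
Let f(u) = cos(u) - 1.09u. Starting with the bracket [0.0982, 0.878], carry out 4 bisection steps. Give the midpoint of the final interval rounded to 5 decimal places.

0.70742

f(0.098200) = 0.888144, f(0.878000) = -0.318329 (opposite signs)
step 1: m = 0.488100, f(m) = 0.351196 > 0 → root in [0.488100, 0.878000]
step 2: m = 0.683050, f(m) = 0.031127 > 0 → root in [0.683050, 0.878000]
step 3: m = 0.780525, f(m) = -0.140228 < 0 → root in [0.683050, 0.780525]
step 4: m = 0.731787, f(m) = -0.053667 < 0 → root in [0.683050, 0.731787]
Midpoint of [0.683050, 0.731787] = 0.707419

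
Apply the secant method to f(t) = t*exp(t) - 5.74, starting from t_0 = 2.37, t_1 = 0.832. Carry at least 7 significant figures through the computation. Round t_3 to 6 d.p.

f(t_0) = 19.612820, f(t_1) = -3.828139
t_2 = 0.832000 - (-3.828139)·(0.832000 - 2.370000)/(-3.828139 - (19.612820)) = 1.083171; f(t_2) = -2.540281
t_3 = 1.083171 - (-2.540281)·(1.083171 - 0.832000)/(-2.540281 - (-3.828139)) = 1.578601; f(t_3) = 1.913322

1.578601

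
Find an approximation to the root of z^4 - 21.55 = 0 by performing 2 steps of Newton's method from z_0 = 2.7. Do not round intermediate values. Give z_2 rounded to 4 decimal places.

Newton update: z ← z − f(z)/f'(z).
f'(z) = 4z^3
z_0 = 2.700000: f = 31.594100, f' = 78.732000 → z_1 = 2.700000 - (31.594100)/(78.732000) = 2.298713
z_1 = 2.298713: f = 6.371534, f' = 48.586370 → z_2 = 2.298713 - (6.371534)/(48.586370) = 2.167575

2.1676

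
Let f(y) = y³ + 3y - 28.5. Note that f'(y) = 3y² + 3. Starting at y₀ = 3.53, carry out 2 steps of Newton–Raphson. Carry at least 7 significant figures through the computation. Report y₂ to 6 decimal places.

y_0 = 3.530000: f = 26.076977, f' = 40.382700 → y_1 = 3.530000 - (26.076977)/(40.382700) = 2.884254
y_1 = 2.884254: f = 4.146637, f' = 27.956759 → y_2 = 2.884254 - (4.146637)/(27.956759) = 2.735931

2.735931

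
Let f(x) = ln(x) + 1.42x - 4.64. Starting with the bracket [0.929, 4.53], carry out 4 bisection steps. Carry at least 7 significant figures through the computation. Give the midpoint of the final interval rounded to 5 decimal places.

f(0.929000) = -3.394467, f(4.530000) = 3.303322 (opposite signs)
step 1: m = 2.729500, f(m) = 0.240008 > 0 → root in [0.929000, 2.729500]
step 2: m = 1.829250, f(m) = -1.438559 < 0 → root in [1.829250, 2.729500]
step 3: m = 2.279375, f(m) = -0.579386 < 0 → root in [2.279375, 2.729500]
step 4: m = 2.504437, f(m) = -0.165635 < 0 → root in [2.504437, 2.729500]
Midpoint of [2.504437, 2.729500] = 2.616969

2.61697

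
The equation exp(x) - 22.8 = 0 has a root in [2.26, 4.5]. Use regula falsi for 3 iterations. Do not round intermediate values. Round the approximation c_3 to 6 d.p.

2.973987

f(2.260000) = -13.216911, f(4.500000) = 67.217131
step 1: c = 2.628076, f(c) = -8.952891 < 0 → new bracket [2.628076, 4.500000]
step 2: c = 2.848099, f(c) = -5.545049 < 0 → new bracket [2.848099, 4.500000]
step 3: c = 2.973987, f(c) = -3.230213 < 0 → new bracket [2.973987, 4.500000]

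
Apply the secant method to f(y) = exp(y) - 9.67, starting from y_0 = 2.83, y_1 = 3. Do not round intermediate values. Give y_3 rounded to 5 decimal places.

2.32157

Secant update: y_(k+1) = y_k − f(y_k)·(y_k − y_(k-1))/(f(y_k) − f(y_(k-1))).
f(y_0) = 7.275461, f(y_1) = 10.415537
y_2 = 3.000000 - (10.415537)·(3.000000 - 2.830000)/(10.415537 - (7.275461)) = 2.436115; f(y_2) = 1.758556
y_3 = 2.436115 - (1.758556)·(2.436115 - 3.000000)/(1.758556 - (10.415537)) = 2.321569; f(y_3) = 0.521653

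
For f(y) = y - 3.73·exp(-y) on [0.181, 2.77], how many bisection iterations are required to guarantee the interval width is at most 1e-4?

15

Initial width b − a = 2.77 − 0.181 = 2.589000.
After n steps the width is (b−a)/2^n; need (b−a)/2^n ≤ 1e-4.
So n ≥ log₂(2.589000/1e-4) = log₂(25890.0000) ≈ 14.6601.
Hence n = 15.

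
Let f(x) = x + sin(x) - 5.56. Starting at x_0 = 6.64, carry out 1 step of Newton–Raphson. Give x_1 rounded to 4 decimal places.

f'(x) = 1 + cos(x)
x_0 = 6.640000: f = 1.429291, f' = 1.937014 → x_1 = 6.640000 - (1.429291)/(1.937014) = 5.902116

5.9021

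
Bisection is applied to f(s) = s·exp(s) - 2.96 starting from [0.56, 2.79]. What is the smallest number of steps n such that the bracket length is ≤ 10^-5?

Initial width b − a = 2.79 − 0.56 = 2.230000.
After n steps the width is (b−a)/2^n; need (b−a)/2^n ≤ 10^-5.
So n ≥ log₂(2.230000/10^-5) = log₂(223000.0000) ≈ 17.7667.
Hence n = 18.

18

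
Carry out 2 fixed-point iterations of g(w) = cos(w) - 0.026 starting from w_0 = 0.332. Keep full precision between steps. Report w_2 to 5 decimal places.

0.58030

w_1 = g(0.332000) = 0.919392
w_2 = g(0.919392) = 0.580303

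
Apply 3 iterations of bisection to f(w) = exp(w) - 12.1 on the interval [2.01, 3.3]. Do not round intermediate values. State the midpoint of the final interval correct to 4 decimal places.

2.4131

f(2.010000) = -4.636683, f(3.300000) = 15.012639 (opposite signs)
step 1: m = 2.655000, f(m) = 2.124986 > 0 → root in [2.010000, 2.655000]
step 2: m = 2.332500, f(m) = -1.796331 < 0 → root in [2.332500, 2.655000]
step 3: m = 2.493750, f(m) = 0.006591 > 0 → root in [2.332500, 2.493750]
Midpoint of [2.332500, 2.493750] = 2.413125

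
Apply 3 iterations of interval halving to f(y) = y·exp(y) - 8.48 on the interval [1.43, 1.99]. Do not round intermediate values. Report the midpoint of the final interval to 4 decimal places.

f(1.430000) = -2.504460, f(1.990000) = 6.077912 (opposite signs)
step 1: m = 1.710000, f(m) = 0.974524 > 0 → root in [1.430000, 1.710000]
step 2: m = 1.570000, f(m) = -0.933562 < 0 → root in [1.570000, 1.710000]
step 3: m = 1.640000, f(m) = -0.025522 < 0 → root in [1.640000, 1.710000]
Midpoint of [1.640000, 1.710000] = 1.675000

1.6750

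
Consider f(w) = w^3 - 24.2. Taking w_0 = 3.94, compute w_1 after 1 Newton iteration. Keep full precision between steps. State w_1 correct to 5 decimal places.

3.14631

Newton update: w ← w − f(w)/f'(w).
f'(w) = 3w^2
w_0 = 3.940000: f = 36.962984, f' = 46.570800 → w_1 = 3.940000 - (36.962984)/(46.570800) = 3.146306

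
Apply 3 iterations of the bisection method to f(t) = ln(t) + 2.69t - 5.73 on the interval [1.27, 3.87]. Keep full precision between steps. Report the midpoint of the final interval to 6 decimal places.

1.757500

f(1.270000) = -2.074683, f(3.870000) = 6.033555 (opposite signs)
step 1: m = 2.570000, f(m) = 2.127206 > 0 → root in [1.270000, 2.570000]
step 2: m = 1.920000, f(m) = 0.087125 > 0 → root in [1.270000, 1.920000]
step 3: m = 1.595000, f(m) = -0.972576 < 0 → root in [1.595000, 1.920000]
Midpoint of [1.595000, 1.920000] = 1.757500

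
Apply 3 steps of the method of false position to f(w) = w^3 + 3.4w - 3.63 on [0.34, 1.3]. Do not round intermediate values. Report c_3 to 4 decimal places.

f(0.340000) = -2.434696, f(1.300000) = 2.987000
step 1: c = 0.771103, f(c) = -0.549753 < 0 → new bracket [0.771103, 1.300000]
step 2: c = 0.853315, f(c) = -0.107393 < 0 → new bracket [0.853315, 1.300000]
step 3: c = 0.868817, f(c) = -0.020201 < 0 → new bracket [0.868817, 1.300000]

0.8688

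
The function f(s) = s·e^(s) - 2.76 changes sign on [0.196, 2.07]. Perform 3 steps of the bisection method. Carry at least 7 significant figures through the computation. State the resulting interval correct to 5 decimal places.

[0.89875, 1.13300]

f(0.196000) = -2.521561, f(2.070000) = 13.644384 (opposite signs)
step 1: m = 1.133000, f(m) = 0.757917 > 0 → root in [0.196000, 1.133000]
step 2: m = 0.664500, f(m) = -1.468532 < 0 → root in [0.664500, 1.133000]
step 3: m = 0.898750, f(m) = -0.552193 < 0 → root in [0.898750, 1.133000]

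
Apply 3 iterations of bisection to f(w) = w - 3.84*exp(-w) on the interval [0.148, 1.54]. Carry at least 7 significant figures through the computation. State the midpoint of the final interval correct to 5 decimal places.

1.10500

f(0.148000) = -3.163735, f(1.540000) = 0.716777 (opposite signs)
step 1: m = 0.844000, f(m) = -0.807151 < 0 → root in [0.844000, 1.540000]
step 2: m = 1.192000, f(m) = 0.026124 > 0 → root in [0.844000, 1.192000]
step 3: m = 1.018000, f(m) = -0.369457 < 0 → root in [1.018000, 1.192000]
Midpoint of [1.018000, 1.192000] = 1.105000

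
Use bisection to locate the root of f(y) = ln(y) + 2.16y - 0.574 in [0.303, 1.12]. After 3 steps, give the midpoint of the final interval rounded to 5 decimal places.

f(0.303000) = -1.113542, f(1.120000) = 1.958529 (opposite signs)
step 1: m = 0.711500, f(m) = 0.622460 > 0 → root in [0.303000, 0.711500]
step 2: m = 0.507250, f(m) = -0.157091 < 0 → root in [0.507250, 0.711500]
step 3: m = 0.609375, f(m) = 0.246929 > 0 → root in [0.507250, 0.609375]
Midpoint of [0.507250, 0.609375] = 0.558312

0.55831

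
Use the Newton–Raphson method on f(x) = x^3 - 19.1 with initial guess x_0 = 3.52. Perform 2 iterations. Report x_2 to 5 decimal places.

2.68509

f'(x) = 3x^2
x_0 = 3.520000: f = 24.514208, f' = 37.171200 → x_1 = 3.520000 - (24.514208)/(37.171200) = 2.860505
x_1 = 2.860505: f = 4.306059, f' = 24.547472 → x_2 = 2.860505 - (4.306059)/(24.547472) = 2.685088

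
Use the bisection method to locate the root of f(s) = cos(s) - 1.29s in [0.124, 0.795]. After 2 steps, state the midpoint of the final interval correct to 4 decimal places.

f(0.124000) = 0.832362, f(0.795000) = -0.325265 (opposite signs)
step 1: m = 0.459500, f(m) = 0.303519 > 0 → root in [0.459500, 0.795000]
step 2: m = 0.627250, f(m) = 0.000492 > 0 → root in [0.627250, 0.795000]
Midpoint of [0.627250, 0.795000] = 0.711125

0.7111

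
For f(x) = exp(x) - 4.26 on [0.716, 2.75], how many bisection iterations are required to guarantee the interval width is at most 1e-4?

Initial width b − a = 2.75 − 0.716 = 2.034000.
After n steps the width is (b−a)/2^n; need (b−a)/2^n ≤ 1e-4.
So n ≥ log₂(2.034000/1e-4) = log₂(20340.0000) ≈ 14.3120.
Hence n = 15.

15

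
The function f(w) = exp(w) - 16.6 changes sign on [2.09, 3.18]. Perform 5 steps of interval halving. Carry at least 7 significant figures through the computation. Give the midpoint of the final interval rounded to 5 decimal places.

2.82234

f(2.090000) = -8.515085, f(3.180000) = 7.446754 (opposite signs)
step 1: m = 2.635000, f(m) = -2.656688 < 0 → root in [2.635000, 3.180000]
step 2: m = 2.907500, f(m) = 1.710964 > 0 → root in [2.635000, 2.907500]
step 3: m = 2.771250, f(m) = -0.621405 < 0 → root in [2.771250, 2.907500]
step 4: m = 2.839375, f(m) = 0.505072 > 0 → root in [2.771250, 2.839375]
step 5: m = 2.805312, f(m) = -0.067759 < 0 → root in [2.805312, 2.839375]
Midpoint of [2.805312, 2.839375] = 2.822344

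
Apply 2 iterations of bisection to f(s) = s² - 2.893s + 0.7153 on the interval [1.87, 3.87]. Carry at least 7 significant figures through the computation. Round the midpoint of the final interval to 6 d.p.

2.620000

f(1.870000) = -1.197710, f(3.870000) = 4.496290 (opposite signs)
step 1: m = 2.870000, f(m) = 0.649290 > 0 → root in [1.870000, 2.870000]
step 2: m = 2.370000, f(m) = -0.524210 < 0 → root in [2.370000, 2.870000]
Midpoint of [2.370000, 2.870000] = 2.620000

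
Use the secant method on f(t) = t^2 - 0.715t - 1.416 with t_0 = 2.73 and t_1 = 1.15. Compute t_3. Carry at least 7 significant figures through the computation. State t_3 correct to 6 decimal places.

1.638573

f(t_0) = 4.084950, f(t_1) = -0.915750
t_2 = 1.150000 - (-0.915750)·(1.150000 - 2.730000)/(-0.915750 - (4.084950)) = 1.439336; f(t_2) = -0.373436
t_3 = 1.439336 - (-0.373436)·(1.439336 - 1.150000)/(-0.373436 - (-0.915750)) = 1.638573; f(t_3) = 0.097342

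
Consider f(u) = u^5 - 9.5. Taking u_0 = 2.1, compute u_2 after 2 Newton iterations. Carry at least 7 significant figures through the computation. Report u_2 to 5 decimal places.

Newton update: u ← u − f(u)/f'(u).
f'(u) = 5u^4
u_0 = 2.100000: f = 31.341010, f' = 97.240500 → u_1 = 2.100000 - (31.341010)/(97.240500) = 1.777696
u_1 = 1.777696: f = 8.253639, f' = 49.934408 → u_2 = 1.777696 - (8.253639)/(49.934408) = 1.612406

1.61241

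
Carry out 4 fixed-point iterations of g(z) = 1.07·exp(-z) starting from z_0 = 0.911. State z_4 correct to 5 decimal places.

0.62757

z_1 = g(0.911000) = 0.430270
z_2 = g(0.430270) = 0.695857
z_3 = g(0.695857) = 0.533552
z_4 = g(0.533552) = 0.627574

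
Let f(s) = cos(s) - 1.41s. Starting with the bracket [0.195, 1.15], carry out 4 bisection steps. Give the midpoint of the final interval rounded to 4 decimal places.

0.5830

f(0.195000) = 0.706098, f(1.150000) = -1.213013 (opposite signs)
step 1: m = 0.672500, f(m) = -0.165958 < 0 → root in [0.195000, 0.672500]
step 2: m = 0.433750, f(m) = 0.295809 > 0 → root in [0.433750, 0.672500]
step 3: m = 0.553125, f(m) = 0.070981 > 0 → root in [0.553125, 0.672500]
step 4: m = 0.612812, f(m) = -0.046032 < 0 → root in [0.553125, 0.612812]
Midpoint of [0.553125, 0.612812] = 0.582969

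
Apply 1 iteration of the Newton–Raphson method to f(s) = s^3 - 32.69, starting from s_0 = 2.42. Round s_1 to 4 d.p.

Newton update: s ← s − f(s)/f'(s).
f'(s) = 3s^2
s_0 = 2.420000: f = -18.517512, f' = 17.569200 → s_1 = 2.420000 - (-18.517512)/(17.569200) = 3.473976

3.4740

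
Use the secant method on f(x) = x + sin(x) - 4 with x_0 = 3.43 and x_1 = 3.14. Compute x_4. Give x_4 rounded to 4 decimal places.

f(x_0) = -0.854426, f(x_1) = -0.858407
x_2 = 3.140000 - (-0.858407)·(3.140000 - 3.430000)/(-0.858407 - (-0.854426)) = 65.661592; f(x_2) = 61.968415
x_3 = 65.661592 - (61.968415)·(65.661592 - 3.140000)/(61.968415 - (-0.858407)) = 3.994237; f(x_3) = -0.758786
x_4 = 3.994237 - (-0.758786)·(3.994237 - 65.661592)/(-0.758786 - (61.968415)) = 4.740202; f(x_4) = -0.259411

4.7402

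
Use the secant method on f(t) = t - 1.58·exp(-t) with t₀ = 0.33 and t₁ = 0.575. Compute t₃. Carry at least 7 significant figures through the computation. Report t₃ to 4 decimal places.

0.7473

f(t_0) = -0.805899, f(t_1) = -0.314074
t_2 = 0.575000 - (-0.314074)·(0.575000 - 0.330000)/(-0.314074 - (-0.805899)) = 0.731454; f(t_2) = -0.028856
t_3 = 0.731454 - (-0.028856)·(0.731454 - 0.575000)/(-0.028856 - (-0.314074)) = 0.747283; f(t_3) = -0.001087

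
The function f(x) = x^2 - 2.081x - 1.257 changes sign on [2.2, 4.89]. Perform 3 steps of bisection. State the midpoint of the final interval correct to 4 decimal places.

2.7044

f(2.200000) = -0.995200, f(4.890000) = 12.479010 (opposite signs)
step 1: m = 3.545000, f(m) = 3.932880 > 0 → root in [2.200000, 3.545000]
step 2: m = 2.872500, f(m) = 1.016584 > 0 → root in [2.200000, 2.872500]
step 3: m = 2.536250, f(m) = -0.102372 < 0 → root in [2.536250, 2.872500]
Midpoint of [2.536250, 2.872500] = 2.704375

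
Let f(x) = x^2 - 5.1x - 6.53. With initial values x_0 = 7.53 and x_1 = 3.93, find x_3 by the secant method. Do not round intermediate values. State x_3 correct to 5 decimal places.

6.39759

Secant update: x_(k+1) = x_k − f(x_k)·(x_k − x_(k-1))/(f(x_k) − f(x_(k-1))).
f(x_0) = 11.767900, f(x_1) = -11.128100
x_2 = 3.930000 - (-11.128100)·(3.930000 - 7.530000)/(-11.128100 - (11.767900)) = 5.679701; f(x_2) = -3.237470
x_3 = 5.679701 - (-3.237470)·(5.679701 - 3.930000)/(-3.237470 - (-11.128100)) = 6.397591; f(x_3) = 1.771460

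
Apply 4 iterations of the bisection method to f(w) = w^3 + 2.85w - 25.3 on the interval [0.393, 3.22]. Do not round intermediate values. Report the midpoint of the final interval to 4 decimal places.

f(0.393000) = -24.119252, f(3.220000) = 17.263248 (opposite signs)
step 1: m = 1.806500, f(m) = -14.256067 < 0 → root in [1.806500, 3.220000]
step 2: m = 2.513250, f(m) = -2.262481 < 0 → root in [2.513250, 3.220000]
step 3: m = 2.866625, f(m) = 6.426484 > 0 → root in [2.513250, 2.866625]
step 4: m = 2.689938, f(m) = 1.830074 > 0 → root in [2.513250, 2.689938]
Midpoint of [2.513250, 2.689938] = 2.601594

2.6016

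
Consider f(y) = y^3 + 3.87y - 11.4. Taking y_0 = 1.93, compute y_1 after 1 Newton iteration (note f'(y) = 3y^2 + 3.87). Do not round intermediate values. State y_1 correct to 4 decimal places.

y_0 = 1.930000: f = 3.258157, f' = 15.044700 → y_1 = 1.930000 - (3.258157)/(15.044700) = 1.713435

1.7134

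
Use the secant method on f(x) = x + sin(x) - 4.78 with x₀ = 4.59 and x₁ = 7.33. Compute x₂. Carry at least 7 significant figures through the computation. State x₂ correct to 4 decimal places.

f(x_0) = -1.182520, f(x_1) = 3.415834
x_2 = 7.330000 - (3.415834)·(7.330000 - 4.590000)/(3.415834 - (-1.182520)) = 5.294623; f(x_2) = -0.320614

5.2946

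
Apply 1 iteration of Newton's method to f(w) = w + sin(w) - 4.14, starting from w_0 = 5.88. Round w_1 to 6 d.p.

Newton update: w ← w − f(w)/f'(w).
f'(w) = 1 + cos(w)
w_0 = 5.880000: f = 1.347650, f' = 1.919816 → w_1 = 5.880000 - (1.347650)/(1.919816) = 5.178032

5.178032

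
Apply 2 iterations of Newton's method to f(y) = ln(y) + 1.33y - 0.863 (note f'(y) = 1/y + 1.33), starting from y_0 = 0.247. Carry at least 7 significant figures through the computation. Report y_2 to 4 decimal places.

y_0 = 0.247000: f = -1.932857, f' = 5.378583 → y_1 = 0.247000 - (-1.932857)/(5.378583) = 0.606362
y_1 = 0.606362: f = -0.556817, f' = 2.979181 → y_2 = 0.606362 - (-0.556817)/(2.979181) = 0.793265

0.7933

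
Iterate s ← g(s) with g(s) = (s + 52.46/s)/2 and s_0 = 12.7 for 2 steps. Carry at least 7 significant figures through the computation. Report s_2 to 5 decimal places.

s_1 = g(12.700000) = 8.415354
s_2 = g(8.415354) = 7.324599

7.32460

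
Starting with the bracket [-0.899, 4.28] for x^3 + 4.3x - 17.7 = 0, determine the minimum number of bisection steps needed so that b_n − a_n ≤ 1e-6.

Initial width b − a = 4.28 − -0.899 = 5.179000.
After n steps the width is (b−a)/2^n; need (b−a)/2^n ≤ 1e-6.
So n ≥ log₂(5.179000/1e-6) = log₂(5179000.0000) ≈ 22.3042.
Hence n = 23.

23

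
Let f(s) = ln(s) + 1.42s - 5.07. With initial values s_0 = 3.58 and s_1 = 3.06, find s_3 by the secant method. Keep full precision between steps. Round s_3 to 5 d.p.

f(s_0) = 1.288963, f(s_1) = 0.393615
s_2 = 3.060000 - (0.393615)·(3.060000 - 3.580000)/(0.393615 - (1.288963)) = 2.831396; f(s_2) = -0.008647
s_3 = 2.831396 - (-0.008647)·(2.831396 - 3.060000)/(-0.008647 - (0.393615)) = 2.836311; f(s_3) = 0.000065

2.83631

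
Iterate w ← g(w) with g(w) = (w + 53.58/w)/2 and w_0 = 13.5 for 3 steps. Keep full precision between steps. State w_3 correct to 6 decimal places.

7.320719

w_1 = g(13.500000) = 8.734444
w_2 = g(8.734444) = 7.434389
w_3 = g(7.434389) = 7.320719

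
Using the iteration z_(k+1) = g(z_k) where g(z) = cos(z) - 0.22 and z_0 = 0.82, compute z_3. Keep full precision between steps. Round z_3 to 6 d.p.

z_1 = g(0.820000) = 0.462221
z_2 = g(0.462221) = 0.675064
z_3 = g(0.675064) = 0.560667

0.560667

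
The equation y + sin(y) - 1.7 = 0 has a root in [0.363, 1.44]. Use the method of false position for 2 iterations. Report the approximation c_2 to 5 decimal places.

0.91761

f(0.363000) = -0.981920, f(1.440000) = 0.731458
step 1: c = 0.980218, f(c) = 0.110837 > 0 → new bracket [0.363000, 0.980218]
step 2: c = 0.917614, f(c) = 0.011769 > 0 → new bracket [0.363000, 0.917614]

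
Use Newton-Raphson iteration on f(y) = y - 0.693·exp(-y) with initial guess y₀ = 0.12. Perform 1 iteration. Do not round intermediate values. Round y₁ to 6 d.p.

Newton update: y ← y − f(y)/f'(y).
f'(y) = 1 + 0.693·exp(-y)
y_0 = 0.120000: f = -0.494636, f' = 1.614636 → y_1 = 0.120000 - (-0.494636)/(1.614636) = 0.426345

0.426345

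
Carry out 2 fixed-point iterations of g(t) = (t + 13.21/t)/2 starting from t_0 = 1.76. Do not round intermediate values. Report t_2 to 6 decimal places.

t_1 = g(1.760000) = 4.632841
t_2 = g(4.632841) = 3.742112

3.742112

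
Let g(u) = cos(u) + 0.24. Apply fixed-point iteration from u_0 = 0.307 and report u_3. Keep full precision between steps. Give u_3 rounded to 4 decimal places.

1.0604

u_1 = g(0.307000) = 1.193244
u_2 = g(1.193244) = 0.608646
u_3 = g(0.608646) = 1.060423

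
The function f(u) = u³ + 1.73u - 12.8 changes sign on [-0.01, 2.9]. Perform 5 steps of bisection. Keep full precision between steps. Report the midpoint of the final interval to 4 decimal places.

f(-0.010000) = -12.817301, f(2.900000) = 16.606000 (opposite signs)
step 1: m = 1.445000, f(m) = -7.282954 < 0 → root in [1.445000, 2.900000]
step 2: m = 2.172500, f(m) = 1.212095 > 0 → root in [1.445000, 2.172500]
step 3: m = 1.808750, f(m) = -3.753398 < 0 → root in [1.808750, 2.172500]
step 4: m = 1.990625, f(m) = -1.468192 < 0 → root in [1.990625, 2.172500]
step 5: m = 2.081562, f(m) = -0.179690 < 0 → root in [2.081562, 2.172500]
Midpoint of [2.081562, 2.172500] = 2.127031

2.1270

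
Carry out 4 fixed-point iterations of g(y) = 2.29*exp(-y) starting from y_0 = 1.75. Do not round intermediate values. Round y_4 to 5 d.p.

1.40036

y_1 = g(1.750000) = 0.397942
y_2 = g(0.397942) = 1.538195
y_3 = g(1.538195) = 0.491820
y_4 = g(0.491820) = 1.400364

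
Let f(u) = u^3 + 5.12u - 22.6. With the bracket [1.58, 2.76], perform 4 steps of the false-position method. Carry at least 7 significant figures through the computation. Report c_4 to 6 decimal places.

2.234152

False-position update: c = (a·f(b) − b·f(a))/(f(b) − f(a)); replace the endpoint whose sign matches f(c).
f(1.580000) = -10.566088, f(2.760000) = 12.555776
step 1: c = 2.119229, f(c) = -2.231808 < 0 → new bracket [2.119229, 2.760000]
step 2: c = 2.215937, f(c) = -0.373314 < 0 → new bracket [2.215937, 2.760000]
step 3: c = 2.231646, f(c) = -0.059823 < 0 → new bracket [2.231646, 2.760000]
step 4: c = 2.234152, f(c) = -0.009520 < 0 → new bracket [2.234152, 2.760000]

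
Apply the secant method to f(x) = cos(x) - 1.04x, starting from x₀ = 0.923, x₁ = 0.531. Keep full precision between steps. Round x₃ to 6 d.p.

0.722160

f(x_0) = -0.356489, f(x_1) = 0.310061
x_2 = 0.531000 - (0.310061)·(0.531000 - 0.923000)/(0.310061 - (-0.356489)) = 0.713348; f(x_2) = 0.014294
x_3 = 0.713348 - (0.014294)·(0.713348 - 0.531000)/(0.014294 - (0.310061)) = 0.722160; f(x_3) = -0.000667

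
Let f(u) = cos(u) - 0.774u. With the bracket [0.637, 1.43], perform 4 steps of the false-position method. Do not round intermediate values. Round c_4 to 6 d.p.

0.851351

f(0.637000) = 0.310846, f(1.430000) = -0.966488
step 1: c = 0.829981, f(c) = 0.032485 > 0 → new bracket [0.829981, 1.430000]
step 2: c = 0.849492, f(c) = 0.002857 > 0 → new bracket [0.849492, 1.430000]
step 3: c = 0.851204, f(c) = 0.000247 > 0 → new bracket [0.851204, 1.430000]
step 4: c = 0.851351, f(c) = 0.000021 > 0 → new bracket [0.851351, 1.430000]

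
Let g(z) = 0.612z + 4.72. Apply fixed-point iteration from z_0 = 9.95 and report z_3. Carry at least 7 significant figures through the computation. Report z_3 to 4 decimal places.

11.6572

z_1 = g(9.950000) = 10.809400
z_2 = g(10.809400) = 11.335353
z_3 = g(11.335353) = 11.657236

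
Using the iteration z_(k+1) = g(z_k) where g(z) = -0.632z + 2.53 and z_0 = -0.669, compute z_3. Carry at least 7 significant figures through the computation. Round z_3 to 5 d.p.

2.11046

z_1 = g(-0.669000) = 2.952808
z_2 = g(2.952808) = 0.663825
z_3 = g(0.663825) = 2.110462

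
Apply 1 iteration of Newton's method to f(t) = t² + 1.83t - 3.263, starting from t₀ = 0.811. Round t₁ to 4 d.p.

f'(t) = 2t + 1.83
t_0 = 0.811000: f = -1.121149, f' = 3.452000 → t_1 = 0.811000 - (-1.121149)/(3.452000) = 1.135782

1.1358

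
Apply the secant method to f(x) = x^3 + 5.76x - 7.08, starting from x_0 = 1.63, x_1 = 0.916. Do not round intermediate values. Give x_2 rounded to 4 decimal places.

1.0123

f(x_0) = 6.639547, f(x_1) = -1.035265
x_2 = 0.916000 - (-1.035265)·(0.916000 - 1.630000)/(-1.035265 - (6.639547)) = 1.012312; f(x_2) = -0.211687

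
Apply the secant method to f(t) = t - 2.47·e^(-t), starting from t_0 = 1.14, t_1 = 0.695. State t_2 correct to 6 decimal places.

f(t_0) = 0.350047, f(t_1) = -0.537714
t_2 = 0.695000 - (-0.537714)·(0.695000 - 1.140000)/(-0.537714 - (0.350047)) = 0.964535; f(t_2) = 0.023069

0.964535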